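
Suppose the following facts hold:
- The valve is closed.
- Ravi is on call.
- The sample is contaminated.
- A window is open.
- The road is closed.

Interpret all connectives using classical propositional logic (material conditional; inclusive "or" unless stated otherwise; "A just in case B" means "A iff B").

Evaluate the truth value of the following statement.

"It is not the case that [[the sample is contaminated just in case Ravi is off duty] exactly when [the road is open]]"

False.

Let R = "the sample is contaminated" (True), Q = "Ravi is on call" (True), U = "the road is closed" (True).
This is not ((R iff not Q) iff not U).

not Q = not True = False
R iff not Q = True iff False = False
not U = not True = False
(R iff not Q) iff not U = False iff False = True
not ((R iff not Q) iff not U) = not True = False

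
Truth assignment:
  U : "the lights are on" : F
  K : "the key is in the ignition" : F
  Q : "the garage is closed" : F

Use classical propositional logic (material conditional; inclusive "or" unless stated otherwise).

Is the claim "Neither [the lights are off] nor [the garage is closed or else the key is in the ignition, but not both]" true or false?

False.

This is ~U nor (Q xor K).

~U = ~F = T
Q xor K = F xor F = F
~U nor (Q xor K) = T nor F = F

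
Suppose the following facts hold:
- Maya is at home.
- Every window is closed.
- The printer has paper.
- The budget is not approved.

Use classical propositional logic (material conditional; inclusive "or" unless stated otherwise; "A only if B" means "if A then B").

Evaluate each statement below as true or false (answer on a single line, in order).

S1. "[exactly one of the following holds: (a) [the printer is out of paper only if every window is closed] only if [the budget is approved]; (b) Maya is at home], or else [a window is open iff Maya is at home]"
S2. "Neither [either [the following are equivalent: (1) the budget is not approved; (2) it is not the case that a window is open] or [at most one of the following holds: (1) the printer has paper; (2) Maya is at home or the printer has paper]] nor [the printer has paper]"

Let R = "the printer has paper" (T), Q = "a window is open" (F), S = "the budget is approved" (F), P = "Maya is at home" (T).

S1: This is (((~R -> ~Q) -> S) xor P) | (Q <-> P).

~R = ~T = F
~Q = ~F = T
~R -> ~Q = F -> T = T
(~R -> ~Q) -> S = T -> F = F
((~R -> ~Q) -> S) xor P = F xor T = T
Q <-> P = F <-> T = F
(((~R -> ~Q) -> S) xor P) | (Q <-> P) = T | F = T
So S1 is true.

S2: This is ((~S <-> ~Q) | (R nand (P | R))) nor R.

~S = ~F = T
~Q = ~F = T
~S <-> ~Q = T <-> T = T
P | R = T | T = T
R nand (P | R) = T nand T = F
(~S <-> ~Q) | (R nand (P | R)) = T | F = T
((~S <-> ~Q) | (R nand (P | R))) nor R = T nor T = F
Thus S2 is false.

S1 T; S2 F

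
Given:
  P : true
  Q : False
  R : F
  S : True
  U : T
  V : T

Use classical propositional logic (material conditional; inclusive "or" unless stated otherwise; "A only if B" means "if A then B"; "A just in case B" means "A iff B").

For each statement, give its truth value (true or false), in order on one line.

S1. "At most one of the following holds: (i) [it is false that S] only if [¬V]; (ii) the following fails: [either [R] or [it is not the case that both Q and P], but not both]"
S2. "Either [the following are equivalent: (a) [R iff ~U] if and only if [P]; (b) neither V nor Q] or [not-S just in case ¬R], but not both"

S1: In symbols: (¬S → ¬V) ↑ ¬(R ⊕ (Q ↑ P))

¬S = ¬T = F
¬V = ¬T = F
¬S → ¬V = F → F = T
Q ↑ P = F ↑ T = T
R ⊕ (Q ↑ P) = F ⊕ T = T
¬(R ⊕ (Q ↑ P)) = ¬T = F
(¬S → ¬V) ↑ ¬(R ⊕ (Q ↑ P)) = T ↑ F = T
So S1 is true.

S2: Formalization: (((R ↔ ¬U) ↔ P) ↔ (V ↓ Q)) ⊕ (¬S ↔ ¬R)

¬U = ¬T = F
R ↔ ¬U = F ↔ F = T
(R ↔ ¬U) ↔ P = T ↔ T = T
V ↓ Q = T ↓ F = F
((R ↔ ¬U) ↔ P) ↔ (V ↓ Q) = T ↔ F = F
¬S = ¬T = F
¬R = ¬F = T
¬S ↔ ¬R = F ↔ T = F
(((R ↔ ¬U) ↔ P) ↔ (V ↓ Q)) ⊕ (¬S ↔ ¬R) = F ⊕ F = F
So S2 is false.

S1 T; S2 F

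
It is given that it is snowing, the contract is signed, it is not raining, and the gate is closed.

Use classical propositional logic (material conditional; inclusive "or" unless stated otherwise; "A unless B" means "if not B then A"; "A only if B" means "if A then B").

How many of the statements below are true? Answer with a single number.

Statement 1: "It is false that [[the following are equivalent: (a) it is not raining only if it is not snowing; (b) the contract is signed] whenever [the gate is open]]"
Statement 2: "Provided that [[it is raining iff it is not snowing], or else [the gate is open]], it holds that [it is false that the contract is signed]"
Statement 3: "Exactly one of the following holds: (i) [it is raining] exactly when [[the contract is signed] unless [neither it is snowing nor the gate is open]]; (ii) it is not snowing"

0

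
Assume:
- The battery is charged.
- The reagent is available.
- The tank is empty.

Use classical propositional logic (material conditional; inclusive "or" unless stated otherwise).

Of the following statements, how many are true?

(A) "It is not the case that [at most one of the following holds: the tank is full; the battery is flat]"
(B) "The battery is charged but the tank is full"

Let R = "the tank is full" (F), P = "the battery is charged" (T).

(A): This is ~(R nand ~P).

~P = ~T = F
R nand ~P = F nand F = T
~(R nand ~P) = ~T = F
Thus (A) is false.

(B): In symbols: P & R

P & R = T & F = F
Hence (B) is false.

True statements: 0 (none).

0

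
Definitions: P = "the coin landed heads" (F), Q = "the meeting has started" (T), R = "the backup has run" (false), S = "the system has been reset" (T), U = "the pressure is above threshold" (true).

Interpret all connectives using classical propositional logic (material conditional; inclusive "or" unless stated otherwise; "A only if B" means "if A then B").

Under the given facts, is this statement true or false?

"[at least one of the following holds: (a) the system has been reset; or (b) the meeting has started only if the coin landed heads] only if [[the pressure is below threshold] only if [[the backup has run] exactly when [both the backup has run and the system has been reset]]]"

Parsed as (S ∨ (Q → P)) → (¬U → (R ↔ (R ∧ S)))

Q → P = T → F = F
S ∨ (Q → P) = T ∨ F = T
¬U = ¬T = F
R ∧ S = F ∧ T = F
R ↔ (R ∧ S) = F ↔ F = T
¬U → (R ↔ (R ∧ S)) = F → T = T
(S ∨ (Q → P)) → (¬U → (R ↔ (R ∧ S))) = T → T = T

true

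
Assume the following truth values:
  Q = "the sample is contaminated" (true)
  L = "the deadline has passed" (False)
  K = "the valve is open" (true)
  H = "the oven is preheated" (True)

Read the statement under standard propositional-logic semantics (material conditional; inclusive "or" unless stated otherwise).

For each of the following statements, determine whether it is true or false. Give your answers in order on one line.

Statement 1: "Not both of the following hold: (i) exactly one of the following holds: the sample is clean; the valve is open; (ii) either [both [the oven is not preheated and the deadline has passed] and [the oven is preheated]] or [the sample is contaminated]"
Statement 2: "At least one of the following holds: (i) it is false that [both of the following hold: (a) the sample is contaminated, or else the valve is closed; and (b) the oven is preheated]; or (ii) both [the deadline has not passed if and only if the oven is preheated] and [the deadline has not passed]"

Statement 1 F; Statement 2 T

Statement 1: Parsed as (¬Q ⊕ K) ↑ (((¬H ∧ L) ∧ H) ∨ Q)

¬Q = ¬T = F
¬Q ⊕ K = F ⊕ T = T
¬H = ¬T = F
¬H ∧ L = F ∧ F = F
(¬H ∧ L) ∧ H = F ∧ T = F
((¬H ∧ L) ∧ H) ∨ Q = F ∨ T = T
(¬Q ⊕ K) ↑ (((¬H ∧ L) ∧ H) ∨ Q) = T ↑ T = F
So Statement 1 is false.

Statement 2: Parsed as ¬((Q ∨ ¬K) ∧ H) ∨ ((¬L ↔ H) ∧ ¬L)

¬K = ¬T = F
Q ∨ ¬K = T ∨ F = T
(Q ∨ ¬K) ∧ H = T ∧ T = T
¬((Q ∨ ¬K) ∧ H) = ¬T = F
¬L = ¬F = T
¬L ↔ H = T ↔ T = T
¬L = ¬F = T
(¬L ↔ H) ∧ ¬L = T ∧ T = T
¬((Q ∨ ¬K) ∧ H) ∨ ((¬L ↔ H) ∧ ¬L) = F ∨ T = T
Thus Statement 2 is true.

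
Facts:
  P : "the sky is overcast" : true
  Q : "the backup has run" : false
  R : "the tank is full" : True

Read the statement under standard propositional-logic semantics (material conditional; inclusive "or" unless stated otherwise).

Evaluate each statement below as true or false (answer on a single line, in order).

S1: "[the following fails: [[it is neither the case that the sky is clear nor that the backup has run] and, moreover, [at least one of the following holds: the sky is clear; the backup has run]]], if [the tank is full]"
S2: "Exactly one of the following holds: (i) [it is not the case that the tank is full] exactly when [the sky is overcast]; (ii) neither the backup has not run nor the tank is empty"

S1 true; S2 false

S1: Parsed as R -> not ((not P nor Q) and (not P or Q))

not P = not True = False
not P nor Q = False nor False = True
not P = not True = False
not P or Q = False or False = False
(not P nor Q) and (not P or Q) = True and False = False
not ((not P nor Q) and (not P or Q)) = not False = True
R -> not ((not P nor Q) and (not P or Q)) = True -> True = True
So S1 is true.

S2: Formalization: (not R iff P) xor (not Q nor not R)

not R = not True = False
not R iff P = False iff True = False
not Q = not False = True
not R = not True = False
not Q nor not R = True nor False = False
(not R iff P) xor (not Q nor not R) = False xor False = False
Hence S2 is false.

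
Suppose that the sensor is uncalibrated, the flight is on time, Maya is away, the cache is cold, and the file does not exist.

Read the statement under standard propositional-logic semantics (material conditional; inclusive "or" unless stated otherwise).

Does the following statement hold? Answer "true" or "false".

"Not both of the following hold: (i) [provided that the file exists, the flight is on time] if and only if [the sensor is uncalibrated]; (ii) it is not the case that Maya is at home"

False.

Let U = "the file exists" (F), Q = "the flight is delayed" (F), P = "the sensor is calibrated" (F), R = "Maya is at home" (F).
Formalization: ((U → ¬Q) ↔ ¬P) ↑ ¬R

¬Q = ¬F = T
U → ¬Q = F → T = T
¬P = ¬F = T
(U → ¬Q) ↔ ¬P = T ↔ T = T
¬R = ¬F = T
((U → ¬Q) ↔ ¬P) ↑ ¬R = T ↑ T = F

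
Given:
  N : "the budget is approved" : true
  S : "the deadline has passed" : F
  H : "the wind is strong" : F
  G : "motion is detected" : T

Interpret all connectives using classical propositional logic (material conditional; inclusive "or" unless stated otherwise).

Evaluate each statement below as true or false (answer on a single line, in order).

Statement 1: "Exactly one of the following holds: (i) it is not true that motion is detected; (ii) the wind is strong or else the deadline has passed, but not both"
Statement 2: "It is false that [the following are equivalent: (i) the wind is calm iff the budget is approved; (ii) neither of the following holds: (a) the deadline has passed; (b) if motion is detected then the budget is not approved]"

Statement 1 false; Statement 2 false

Statement 1: Formalization: not G xor (H xor S)

not G = not True = False
H xor S = False xor False = False
not G xor (H xor S) = False xor False = False
Hence Statement 1 is false.

Statement 2: Formalization: not ((not H iff N) iff (S nor (G -> not N)))

not H = not False = True
not H iff N = True iff True = True
not N = not True = False
G -> not N = True -> False = False
S nor (G -> not N) = False nor False = True
(not H iff N) iff (S nor (G -> not N)) = True iff True = True
not ((not H iff N) iff (S nor (G -> not N))) = not True = False
Thus Statement 2 is false.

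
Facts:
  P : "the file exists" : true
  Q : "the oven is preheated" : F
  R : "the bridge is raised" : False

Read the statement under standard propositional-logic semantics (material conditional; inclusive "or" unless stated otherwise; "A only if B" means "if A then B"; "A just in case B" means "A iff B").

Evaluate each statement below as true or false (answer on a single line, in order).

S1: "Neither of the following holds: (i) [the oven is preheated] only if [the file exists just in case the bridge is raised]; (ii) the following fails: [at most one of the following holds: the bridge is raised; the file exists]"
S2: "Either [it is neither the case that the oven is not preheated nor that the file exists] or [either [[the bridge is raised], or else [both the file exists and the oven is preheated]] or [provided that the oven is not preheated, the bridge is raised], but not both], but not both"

S1: This is (Q -> (P <-> R)) nor ~(R nand P).

P <-> R = T <-> F = F
Q -> (P <-> R) = F -> F = T
R nand P = F nand T = T
~(R nand P) = ~T = F
(Q -> (P <-> R)) nor ~(R nand P) = T nor F = F
Thus S1 is false.

S2: This is (~Q nor P) xor ((R | (P & Q)) xor (~Q -> R)).

~Q = ~F = T
~Q nor P = T nor T = F
P & Q = T & F = F
R | (P & Q) = F | F = F
~Q = ~F = T
~Q -> R = T -> F = F
(R | (P & Q)) xor (~Q -> R) = F xor F = F
(~Q nor P) xor ((R | (P & Q)) xor (~Q -> R)) = F xor F = F
Hence S2 is false.

S1 F, S2 F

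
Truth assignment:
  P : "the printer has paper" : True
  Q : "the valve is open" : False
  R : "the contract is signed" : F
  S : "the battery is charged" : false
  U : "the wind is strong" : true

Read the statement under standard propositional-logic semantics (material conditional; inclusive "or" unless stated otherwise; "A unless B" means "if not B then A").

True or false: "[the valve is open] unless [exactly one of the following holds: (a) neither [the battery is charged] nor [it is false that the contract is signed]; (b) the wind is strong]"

Formalization: Q | ((S nor ~R) xor U)

~R = ~F = T
S nor ~R = F nor T = F
(S nor ~R) xor U = F xor T = T
Q | ((S nor ~R) xor U) = F | T = T

True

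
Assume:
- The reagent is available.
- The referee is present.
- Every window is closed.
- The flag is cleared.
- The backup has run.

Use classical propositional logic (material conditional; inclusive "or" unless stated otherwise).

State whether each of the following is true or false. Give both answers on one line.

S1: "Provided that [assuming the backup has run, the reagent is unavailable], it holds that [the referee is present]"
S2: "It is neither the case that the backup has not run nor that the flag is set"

S1 true; S2 true

Let D = "the backup has run" (T), Q = "the reagent is available" (T), N = "the referee is present" (T), K = "the flag is set" (F).

S1: This is (D → ¬Q) → N.

¬Q = ¬T = F
D → ¬Q = T → F = F
(D → ¬Q) → N = F → T = T
So S1 is true.

S2: Parsed as ¬D ↓ K

¬D = ¬T = F
¬D ↓ K = F ↓ F = T
Hence S2 is true.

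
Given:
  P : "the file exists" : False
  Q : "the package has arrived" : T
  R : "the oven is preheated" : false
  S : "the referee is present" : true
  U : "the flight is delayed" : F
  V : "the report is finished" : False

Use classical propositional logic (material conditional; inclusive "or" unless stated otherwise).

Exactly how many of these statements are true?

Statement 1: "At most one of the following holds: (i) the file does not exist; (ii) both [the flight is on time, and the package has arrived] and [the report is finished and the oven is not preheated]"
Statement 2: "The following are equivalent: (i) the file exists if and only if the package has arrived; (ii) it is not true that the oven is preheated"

Statement 1: In symbols: ~P nand ((~U & Q) & (V & ~R))

~P = ~F = T
~U = ~F = T
~U & Q = T & T = T
~R = ~F = T
V & ~R = F & T = F
(~U & Q) & (V & ~R) = T & F = F
~P nand ((~U & Q) & (V & ~R)) = T nand F = T
Thus Statement 1 is true.

Statement 2: This is (P <-> Q) <-> ~R.

P <-> Q = F <-> T = F
~R = ~F = T
(P <-> Q) <-> ~R = F <-> T = F
Thus Statement 2 is false.

Count: 1.

1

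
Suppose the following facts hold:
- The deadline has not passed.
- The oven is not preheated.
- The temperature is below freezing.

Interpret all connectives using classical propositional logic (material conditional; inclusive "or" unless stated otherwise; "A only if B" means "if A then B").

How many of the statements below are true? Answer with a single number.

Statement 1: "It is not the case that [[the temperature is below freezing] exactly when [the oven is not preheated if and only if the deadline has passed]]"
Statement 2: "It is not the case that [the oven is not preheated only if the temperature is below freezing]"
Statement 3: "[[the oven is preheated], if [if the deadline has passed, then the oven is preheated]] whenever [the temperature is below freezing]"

Let R = "the temperature is below freezing" (True), Q = "the oven is preheated" (False), P = "the deadline has passed" (False).

Statement 1: Formalization: not (R iff (not Q iff P))

not Q = not False = True
not Q iff P = True iff False = False
R iff (not Q iff P) = True iff False = False
not (R iff (not Q iff P)) = not False = True
Hence Statement 1 is true.

Statement 2: This is not (not Q -> R).

not Q = not False = True
not Q -> R = True -> True = True
not (not Q -> R) = not True = False
Thus Statement 2 is false.

Statement 3: In symbols: R -> ((P -> Q) -> Q)

P -> Q = False -> False = True
(P -> Q) -> Q = True -> False = False
R -> ((P -> Q) -> Q) = True -> False = False
So Statement 3 is false.

True statements: 1 (Statement 1).

1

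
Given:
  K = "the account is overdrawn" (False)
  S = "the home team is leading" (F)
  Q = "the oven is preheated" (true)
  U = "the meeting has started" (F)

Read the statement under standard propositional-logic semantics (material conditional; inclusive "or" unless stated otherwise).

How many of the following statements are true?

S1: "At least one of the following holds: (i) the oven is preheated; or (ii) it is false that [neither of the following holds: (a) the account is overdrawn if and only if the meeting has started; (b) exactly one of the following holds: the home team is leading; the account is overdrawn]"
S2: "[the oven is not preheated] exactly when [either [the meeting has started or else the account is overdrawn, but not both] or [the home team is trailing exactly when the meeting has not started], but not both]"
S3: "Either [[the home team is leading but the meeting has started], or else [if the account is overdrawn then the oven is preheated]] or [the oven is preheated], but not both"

1

S1: Formalization: Q | ~((K <-> U) nor (S xor K))

K <-> U = F <-> F = T
S xor K = F xor F = F
(K <-> U) nor (S xor K) = T nor F = F
~((K <-> U) nor (S xor K)) = ~F = T
Q | ~((K <-> U) nor (S xor K)) = T | T = T
Thus S1 is true.

S2: In symbols: ~Q <-> ((U xor K) xor (~S <-> ~U))

~Q = ~T = F
U xor K = F xor F = F
~S = ~F = T
~U = ~F = T
~S <-> ~U = T <-> T = T
(U xor K) xor (~S <-> ~U) = F xor T = T
~Q <-> ((U xor K) xor (~S <-> ~U)) = F <-> T = F
Hence S2 is false.

S3: Parsed as ((S & U) | (K -> Q)) xor Q

S & U = F & F = F
K -> Q = F -> T = T
(S & U) | (K -> Q) = F | T = T
((S & U) | (K -> Q)) xor Q = T xor T = F
Thus S3 is false.

1 of the 3 statements is true (S1).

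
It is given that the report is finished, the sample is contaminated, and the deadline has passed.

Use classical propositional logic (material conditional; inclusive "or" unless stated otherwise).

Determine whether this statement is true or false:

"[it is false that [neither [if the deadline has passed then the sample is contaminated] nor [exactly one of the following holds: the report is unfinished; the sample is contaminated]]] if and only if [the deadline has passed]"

true

Let P = "the deadline has passed" (True), D = "the sample is contaminated" (True), S = "the report is finished" (True).
Formalization: not ((P -> D) nor (not S xor D)) iff P

P -> D = True -> True = True
not S = not True = False
not S xor D = False xor True = True
(P -> D) nor (not S xor D) = True nor True = False
not ((P -> D) nor (not S xor D)) = not False = True
not ((P -> D) nor (not S xor D)) iff P = True iff True = True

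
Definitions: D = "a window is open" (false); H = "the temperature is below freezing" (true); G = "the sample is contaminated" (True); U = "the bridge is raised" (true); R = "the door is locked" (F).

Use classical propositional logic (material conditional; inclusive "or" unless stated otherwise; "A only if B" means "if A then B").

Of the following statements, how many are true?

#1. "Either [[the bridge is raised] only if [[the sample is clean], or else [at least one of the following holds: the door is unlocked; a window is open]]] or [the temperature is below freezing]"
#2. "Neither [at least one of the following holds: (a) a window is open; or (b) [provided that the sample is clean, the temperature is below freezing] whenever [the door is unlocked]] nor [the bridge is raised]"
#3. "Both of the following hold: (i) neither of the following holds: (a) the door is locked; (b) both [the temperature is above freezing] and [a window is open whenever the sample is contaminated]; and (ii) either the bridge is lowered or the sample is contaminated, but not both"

2

#1: Formalization: (U -> (~G | (~R | D))) | H

~G = ~T = F
~R = ~F = T
~R | D = T | F = T
~G | (~R | D) = F | T = T
U -> (~G | (~R | D)) = T -> T = T
(U -> (~G | (~R | D))) | H = T | T = T
So #1 is true.

#2: Formalization: (D | (~R -> (~G -> H))) nor U

~R = ~F = T
~G = ~T = F
~G -> H = F -> T = T
~R -> (~G -> H) = T -> T = T
D | (~R -> (~G -> H)) = F | T = T
(D | (~R -> (~G -> H))) nor U = T nor T = F
Thus #2 is false.

#3: Parsed as (R nor (~H & (G -> D))) & (~U xor G)

~H = ~T = F
G -> D = T -> F = F
~H & (G -> D) = F & F = F
R nor (~H & (G -> D)) = F nor F = T
~U = ~T = F
~U xor G = F xor T = T
(R nor (~H & (G -> D))) & (~U xor G) = T & T = T
So #3 is true.

True statements: 2 (#1, #3).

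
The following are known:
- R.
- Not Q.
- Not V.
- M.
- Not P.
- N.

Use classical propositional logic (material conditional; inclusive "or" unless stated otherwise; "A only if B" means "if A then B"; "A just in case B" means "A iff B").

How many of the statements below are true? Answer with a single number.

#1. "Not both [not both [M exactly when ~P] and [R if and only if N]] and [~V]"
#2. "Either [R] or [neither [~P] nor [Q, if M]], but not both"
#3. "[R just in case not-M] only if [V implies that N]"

3

#1: Formalization: ((M <-> ~P) nand (R <-> N)) nand ~V

~P = ~F = T
M <-> ~P = T <-> T = T
R <-> N = T <-> T = T
(M <-> ~P) nand (R <-> N) = T nand T = F
~V = ~F = T
((M <-> ~P) nand (R <-> N)) nand ~V = F nand T = T
Hence #1 is true.

#2: Formalization: R xor (~P nor (M -> Q))

~P = ~F = T
M -> Q = T -> F = F
~P nor (M -> Q) = T nor F = F
R xor (~P nor (M -> Q)) = T xor F = T
So #2 is true.

#3: Parsed as (R <-> ~M) -> (V -> N)

~M = ~T = F
R <-> ~M = T <-> F = F
V -> N = F -> T = T
(R <-> ~M) -> (V -> N) = F -> T = T
So #3 is true.

Count: 3.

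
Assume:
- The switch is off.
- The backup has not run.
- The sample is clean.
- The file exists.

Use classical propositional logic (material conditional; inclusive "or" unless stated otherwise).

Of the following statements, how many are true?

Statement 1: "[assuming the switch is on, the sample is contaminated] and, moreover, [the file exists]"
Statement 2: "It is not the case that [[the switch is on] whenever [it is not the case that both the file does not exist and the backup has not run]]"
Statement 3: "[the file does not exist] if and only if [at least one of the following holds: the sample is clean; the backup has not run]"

2

Let P = "the switch is on" (F), R = "the sample is contaminated" (F), S = "the file exists" (T), Q = "the backup has run" (F).

Statement 1: This is (P -> R) & S.

P -> R = F -> F = T
(P -> R) & S = T & T = T
Hence Statement 1 is true.

Statement 2: Parsed as ~((~S nand ~Q) -> P)

~S = ~T = F
~Q = ~F = T
~S nand ~Q = F nand T = T
(~S nand ~Q) -> P = T -> F = F
~((~S nand ~Q) -> P) = ~F = T
So Statement 2 is true.

Statement 3: Formalization: ~S <-> (~R | ~Q)

~S = ~T = F
~R = ~F = T
~Q = ~F = T
~R | ~Q = T | T = T
~S <-> (~R | ~Q) = F <-> T = F
Hence Statement 3 is false.

Count: 2.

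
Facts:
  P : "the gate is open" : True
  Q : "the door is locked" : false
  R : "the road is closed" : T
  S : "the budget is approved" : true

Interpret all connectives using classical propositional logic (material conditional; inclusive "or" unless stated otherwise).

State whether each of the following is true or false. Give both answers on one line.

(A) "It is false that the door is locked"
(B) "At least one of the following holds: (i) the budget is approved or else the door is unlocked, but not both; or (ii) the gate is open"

(A) T / (B) T

(A): Parsed as not Q

not Q = not False = True
Hence (A) is true.

(B): Parsed as (S xor not Q) or P

not Q = not False = True
S xor not Q = True xor True = False
(S xor not Q) or P = False or True = True
Hence (B) is true.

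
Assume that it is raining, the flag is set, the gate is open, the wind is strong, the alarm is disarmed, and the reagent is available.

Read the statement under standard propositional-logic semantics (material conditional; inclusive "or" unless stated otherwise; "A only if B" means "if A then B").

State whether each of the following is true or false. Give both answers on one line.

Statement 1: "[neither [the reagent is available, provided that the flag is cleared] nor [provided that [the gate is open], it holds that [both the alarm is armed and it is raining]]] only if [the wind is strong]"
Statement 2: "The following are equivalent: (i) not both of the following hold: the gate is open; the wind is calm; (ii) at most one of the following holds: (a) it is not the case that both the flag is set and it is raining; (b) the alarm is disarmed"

Let Q = "the flag is set" (True), V = "the reagent is available" (True), R = "the gate is open" (True), U = "the alarm is armed" (False), P = "it is raining" (True), S = "the wind is strong" (True).

Statement 1: In symbols: ((not Q -> V) nor (R -> (U and P))) -> S

not Q = not True = False
not Q -> V = False -> True = True
U and P = False and True = False
R -> (U and P) = True -> False = False
(not Q -> V) nor (R -> (U and P)) = True nor False = False
((not Q -> V) nor (R -> (U and P))) -> S = False -> True = True
Thus Statement 1 is true.

Statement 2: Formalization: (R nand not S) iff ((Q nand P) nand not U)

not S = not True = False
R nand not S = True nand False = True
Q nand P = True nand True = False
not U = not False = True
(Q nand P) nand not U = False nand True = True
(R nand not S) iff ((Q nand P) nand not U) = True iff True = True
Hence Statement 2 is true.

Statement 1 True / Statement 2 True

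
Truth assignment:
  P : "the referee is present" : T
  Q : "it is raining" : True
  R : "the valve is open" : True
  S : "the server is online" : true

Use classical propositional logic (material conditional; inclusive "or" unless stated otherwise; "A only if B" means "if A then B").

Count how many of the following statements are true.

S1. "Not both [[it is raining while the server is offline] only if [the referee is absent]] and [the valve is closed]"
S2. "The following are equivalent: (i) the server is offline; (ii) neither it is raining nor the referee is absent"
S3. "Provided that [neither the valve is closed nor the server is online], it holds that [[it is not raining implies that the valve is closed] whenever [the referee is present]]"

3

S1: This is ((Q & ~S) -> ~P) nand ~R.

~S = ~T = F
Q & ~S = T & F = F
~P = ~T = F
(Q & ~S) -> ~P = F -> F = T
~R = ~T = F
((Q & ~S) -> ~P) nand ~R = T nand F = T
Hence S1 is true.

S2: This is ~S <-> (Q nor ~P).

~S = ~T = F
~P = ~T = F
Q nor ~P = T nor F = F
~S <-> (Q nor ~P) = F <-> F = T
So S2 is true.

S3: Parsed as (~R nor S) -> (P -> (~Q -> ~R))

~R = ~T = F
~R nor S = F nor T = F
~Q = ~T = F
~R = ~T = F
~Q -> ~R = F -> F = T
P -> (~Q -> ~R) = T -> T = T
(~R nor S) -> (P -> (~Q -> ~R)) = F -> T = T
Hence S3 is true.

3 of the 3 statements are true (S1, S2, S3).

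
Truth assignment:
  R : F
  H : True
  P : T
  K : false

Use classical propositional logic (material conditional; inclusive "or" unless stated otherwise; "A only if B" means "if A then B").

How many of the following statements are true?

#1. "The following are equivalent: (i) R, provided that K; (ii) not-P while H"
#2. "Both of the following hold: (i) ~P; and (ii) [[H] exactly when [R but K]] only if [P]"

0

#1: Formalization: (K -> R) iff (not P and H)

K -> R = False -> False = True
not P = not True = False
not P and H = False and True = False
(K -> R) iff (not P and H) = True iff False = False
So #1 is false.

#2: Parsed as not P and ((H iff (R and K)) -> P)

not P = not True = False
R and K = False and False = False
H iff (R and K) = True iff False = False
(H iff (R and K)) -> P = False -> True = True
not P and ((H iff (R and K)) -> P) = False and True = False
Hence #2 is false.

0 of the 2 statements are true (none).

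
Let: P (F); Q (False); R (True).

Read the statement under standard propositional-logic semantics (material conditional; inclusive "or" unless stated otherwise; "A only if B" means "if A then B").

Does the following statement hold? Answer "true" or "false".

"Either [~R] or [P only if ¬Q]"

In symbols: not R or (P -> not Q)

not R = not True = False
not Q = not False = True
P -> not Q = False -> True = True
not R or (P -> not Q) = False or True = True

true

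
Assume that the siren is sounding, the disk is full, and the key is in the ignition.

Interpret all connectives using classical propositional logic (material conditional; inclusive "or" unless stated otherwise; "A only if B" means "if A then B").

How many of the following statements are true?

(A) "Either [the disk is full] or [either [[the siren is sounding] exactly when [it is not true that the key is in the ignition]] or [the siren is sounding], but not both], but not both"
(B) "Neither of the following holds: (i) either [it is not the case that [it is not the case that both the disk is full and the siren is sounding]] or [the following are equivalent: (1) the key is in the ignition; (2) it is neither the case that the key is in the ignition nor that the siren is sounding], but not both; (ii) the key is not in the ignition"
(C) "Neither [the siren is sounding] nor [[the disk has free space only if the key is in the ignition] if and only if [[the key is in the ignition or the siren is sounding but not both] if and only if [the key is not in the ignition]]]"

0

Let H = "the disk is full" (True), V = "the siren is sounding" (True), D = "the key is in the ignition" (True).

(A): Parsed as H xor ((V iff not D) xor V)

not D = not True = False
V iff not D = True iff False = False
(V iff not D) xor V = False xor True = True
H xor ((V iff not D) xor V) = True xor True = False
Hence (A) is false.

(B): This is (not (H nand V) xor (D iff (D nor V))) nor not D.

H nand V = True nand True = False
not (H nand V) = not False = True
D nor V = True nor True = False
D iff (D nor V) = True iff False = False
not (H nand V) xor (D iff (D nor V)) = True xor False = True
not D = not True = False
(not (H nand V) xor (D iff (D nor V))) nor not D = True nor False = False
Hence (B) is false.

(C): Formalization: V nor ((not H -> D) iff ((D xor V) iff not D))

not H = not True = False
not H -> D = False -> True = True
D xor V = True xor True = False
not D = not True = False
(D xor V) iff not D = False iff False = True
(not H -> D) iff ((D xor V) iff not D) = True iff True = True
V nor ((not H -> D) iff ((D xor V) iff not D)) = True nor True = False
Hence (C) is false.

Count: 0.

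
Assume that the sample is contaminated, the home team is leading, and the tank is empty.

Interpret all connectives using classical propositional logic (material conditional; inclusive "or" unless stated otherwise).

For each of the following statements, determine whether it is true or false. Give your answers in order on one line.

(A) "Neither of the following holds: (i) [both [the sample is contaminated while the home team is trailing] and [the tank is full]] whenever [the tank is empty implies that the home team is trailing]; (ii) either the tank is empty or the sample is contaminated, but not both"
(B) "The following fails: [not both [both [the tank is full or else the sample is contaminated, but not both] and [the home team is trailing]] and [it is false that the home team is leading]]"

(A) False / (B) False

Let R = "the tank is full" (F), Q = "the home team is leading" (T), P = "the sample is contaminated" (T).

(A): Parsed as ((¬R → ¬Q) → ((P ∧ ¬Q) ∧ R)) ↓ (¬R ⊕ P)

¬R = ¬F = T
¬Q = ¬T = F
¬R → ¬Q = T → F = F
¬Q = ¬T = F
P ∧ ¬Q = T ∧ F = F
(P ∧ ¬Q) ∧ R = F ∧ F = F
(¬R → ¬Q) → ((P ∧ ¬Q) ∧ R) = F → F = T
¬R = ¬F = T
¬R ⊕ P = T ⊕ T = F
((¬R → ¬Q) → ((P ∧ ¬Q) ∧ R)) ↓ (¬R ⊕ P) = T ↓ F = F
Hence (A) is false.

(B): This is ¬(((R ⊕ P) ∧ ¬Q) ↑ ¬Q).

R ⊕ P = F ⊕ T = T
¬Q = ¬T = F
(R ⊕ P) ∧ ¬Q = T ∧ F = F
¬Q = ¬T = F
((R ⊕ P) ∧ ¬Q) ↑ ¬Q = F ↑ F = T
¬(((R ⊕ P) ∧ ¬Q) ↑ ¬Q) = ¬T = F
Thus (B) is false.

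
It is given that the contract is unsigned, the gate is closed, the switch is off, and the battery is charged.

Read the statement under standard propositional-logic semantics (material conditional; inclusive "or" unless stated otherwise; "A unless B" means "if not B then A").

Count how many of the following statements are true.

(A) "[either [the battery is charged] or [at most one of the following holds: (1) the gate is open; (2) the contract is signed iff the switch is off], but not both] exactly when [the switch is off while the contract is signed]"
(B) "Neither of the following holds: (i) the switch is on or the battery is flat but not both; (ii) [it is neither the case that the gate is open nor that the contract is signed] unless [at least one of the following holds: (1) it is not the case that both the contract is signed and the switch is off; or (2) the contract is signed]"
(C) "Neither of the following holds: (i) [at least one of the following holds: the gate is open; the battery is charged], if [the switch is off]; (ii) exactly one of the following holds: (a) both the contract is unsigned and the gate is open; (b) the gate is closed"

1

Let R = "the battery is charged" (T), P = "the gate is open" (F), W = "the contract is signed" (F), G = "the switch is on" (F).

(A): Formalization: (R xor (P nand (W <-> ~G))) <-> (~G & W)

~G = ~F = T
W <-> ~G = F <-> T = F
P nand (W <-> ~G) = F nand F = T
R xor (P nand (W <-> ~G)) = T xor T = F
~G = ~F = T
~G & W = T & F = F
(R xor (P nand (W <-> ~G))) <-> (~G & W) = F <-> F = T
So (A) is true.

(B): This is (G xor ~R) nor ((P nor W) | ((W nand ~G) | W)).

~R = ~T = F
G xor ~R = F xor F = F
P nor W = F nor F = T
~G = ~F = T
W nand ~G = F nand T = T
(W nand ~G) | W = T | F = T
(P nor W) | ((W nand ~G) | W) = T | T = T
(G xor ~R) nor ((P nor W) | ((W nand ~G) | W)) = F nor T = F
So (B) is false.

(C): In symbols: (~G -> (P | R)) nor ((~W & P) xor ~P)

~G = ~F = T
P | R = F | T = T
~G -> (P | R) = T -> T = T
~W = ~F = T
~W & P = T & F = F
~P = ~F = T
(~W & P) xor ~P = F xor T = T
(~G -> (P | R)) nor ((~W & P) xor ~P) = T nor T = F
So (C) is false.

Count: 1.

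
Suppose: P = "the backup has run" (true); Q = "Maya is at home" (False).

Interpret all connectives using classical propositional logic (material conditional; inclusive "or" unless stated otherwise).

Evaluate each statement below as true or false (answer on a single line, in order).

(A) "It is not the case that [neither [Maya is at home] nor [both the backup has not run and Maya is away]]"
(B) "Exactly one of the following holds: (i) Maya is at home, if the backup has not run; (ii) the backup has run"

(A): Parsed as ¬(Q ↓ (¬P ∧ ¬Q))

¬P = ¬T = F
¬Q = ¬F = T
¬P ∧ ¬Q = F ∧ T = F
Q ↓ (¬P ∧ ¬Q) = F ↓ F = T
¬(Q ↓ (¬P ∧ ¬Q)) = ¬T = F
Hence (A) is false.

(B): This is (¬P → Q) ⊕ P.

¬P = ¬T = F
¬P → Q = F → F = T
(¬P → Q) ⊕ P = T ⊕ T = F
Thus (B) is false.

(A) F, (B) F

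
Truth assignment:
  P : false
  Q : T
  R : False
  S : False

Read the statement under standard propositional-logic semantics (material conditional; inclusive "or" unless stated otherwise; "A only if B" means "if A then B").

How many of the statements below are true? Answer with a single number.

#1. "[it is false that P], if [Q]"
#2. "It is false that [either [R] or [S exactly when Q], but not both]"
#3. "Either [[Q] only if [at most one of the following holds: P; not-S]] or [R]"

#1: Formalization: Q → ¬P

¬P = ¬F = T
Q → ¬P = T → T = T
Hence #1 is true.

#2: This is ¬(R ⊕ (S ↔ Q)).

S ↔ Q = F ↔ T = F
R ⊕ (S ↔ Q) = F ⊕ F = F
¬(R ⊕ (S ↔ Q)) = ¬F = T
So #2 is true.

#3: This is (Q → (P ↑ ¬S)) ∨ R.

¬S = ¬F = T
P ↑ ¬S = F ↑ T = T
Q → (P ↑ ¬S) = T → T = T
(Q → (P ↑ ¬S)) ∨ R = T ∨ F = T
Hence #3 is true.

3 of the 3 statements are true.

3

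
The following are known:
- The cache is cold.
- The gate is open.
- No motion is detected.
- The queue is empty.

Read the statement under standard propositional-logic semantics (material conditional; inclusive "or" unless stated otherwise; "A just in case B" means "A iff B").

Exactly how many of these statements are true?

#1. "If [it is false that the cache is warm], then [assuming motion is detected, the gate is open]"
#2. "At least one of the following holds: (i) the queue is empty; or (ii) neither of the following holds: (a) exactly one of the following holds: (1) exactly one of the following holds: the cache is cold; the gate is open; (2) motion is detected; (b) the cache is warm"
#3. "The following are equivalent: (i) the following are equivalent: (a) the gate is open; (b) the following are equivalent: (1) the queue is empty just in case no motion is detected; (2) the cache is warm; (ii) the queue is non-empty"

Let P = "the cache is warm" (False), R = "motion is detected" (False), Q = "the gate is open" (True), S = "the queue is empty" (True).

#1: Parsed as not P -> (R -> Q)

not P = not False = True
R -> Q = False -> True = True
not P -> (R -> Q) = True -> True = True
Hence #1 is true.

#2: Formalization: S or (((not P xor Q) xor R) nor P)

not P = not False = True
not P xor Q = True xor True = False
(not P xor Q) xor R = False xor False = False
((not P xor Q) xor R) nor P = False nor False = True
S or (((not P xor Q) xor R) nor P) = True or True = True
Thus #2 is true.

#3: Formalization: (Q iff ((S iff not R) iff P)) iff not S

not R = not False = True
S iff not R = True iff True = True
(S iff not R) iff P = True iff False = False
Q iff ((S iff not R) iff P) = True iff False = False
not S = not True = False
(Q iff ((S iff not R) iff P)) iff not S = False iff False = True
Hence #3 is true.

True statements: 3.

3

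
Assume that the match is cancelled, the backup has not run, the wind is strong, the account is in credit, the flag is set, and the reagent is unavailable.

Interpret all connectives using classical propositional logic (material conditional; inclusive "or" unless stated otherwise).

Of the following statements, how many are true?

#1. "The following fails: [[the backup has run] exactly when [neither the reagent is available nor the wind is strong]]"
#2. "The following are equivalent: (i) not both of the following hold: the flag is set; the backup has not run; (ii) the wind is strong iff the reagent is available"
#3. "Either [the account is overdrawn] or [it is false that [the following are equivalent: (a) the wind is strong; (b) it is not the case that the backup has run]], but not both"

Let Q = "the backup has run" (F), V = "the reagent is available" (F), R = "the wind is strong" (T), U = "the flag is set" (T), S = "the account is overdrawn" (F).

#1: Formalization: ¬(Q ↔ (V ↓ R))

V ↓ R = F ↓ T = F
Q ↔ (V ↓ R) = F ↔ F = T
¬(Q ↔ (V ↓ R)) = ¬T = F
Thus #1 is false.

#2: Parsed as (U ↑ ¬Q) ↔ (R ↔ V)

¬Q = ¬F = T
U ↑ ¬Q = T ↑ T = F
R ↔ V = T ↔ F = F
(U ↑ ¬Q) ↔ (R ↔ V) = F ↔ F = T
So #2 is true.

#3: Parsed as S ⊕ ¬(R ↔ ¬Q)

¬Q = ¬F = T
R ↔ ¬Q = T ↔ T = T
¬(R ↔ ¬Q) = ¬T = F
S ⊕ ¬(R ↔ ¬Q) = F ⊕ F = F
So #3 is false.

Count: 1.

1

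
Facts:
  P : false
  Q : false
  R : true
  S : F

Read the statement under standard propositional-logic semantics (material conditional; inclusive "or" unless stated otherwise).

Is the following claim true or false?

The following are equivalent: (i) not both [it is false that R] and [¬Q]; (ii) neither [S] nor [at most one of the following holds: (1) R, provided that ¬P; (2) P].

Parsed as (¬R ↑ ¬Q) ↔ (S ↓ ((¬P → R) ↑ P))

¬R = ¬T = F
¬Q = ¬F = T
¬R ↑ ¬Q = F ↑ T = T
¬P = ¬F = T
¬P → R = T → T = T
(¬P → R) ↑ P = T ↑ F = T
S ↓ ((¬P → R) ↑ P) = F ↓ T = F
(¬R ↑ ¬Q) ↔ (S ↓ ((¬P → R) ↑ P)) = T ↔ F = F

False.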